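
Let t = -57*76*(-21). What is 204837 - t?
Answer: 113865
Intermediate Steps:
t = 90972 (t = -4332*(-21) = 90972)
204837 - t = 204837 - 1*90972 = 204837 - 90972 = 113865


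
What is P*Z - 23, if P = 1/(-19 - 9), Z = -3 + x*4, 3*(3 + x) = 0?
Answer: -629/28 ≈ -22.464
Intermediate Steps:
x = -3 (x = -3 + (⅓)*0 = -3 + 0 = -3)
Z = -15 (Z = -3 - 3*4 = -3 - 12 = -15)
P = -1/28 (P = 1/(-28) = -1/28 ≈ -0.035714)
P*Z - 23 = -1/28*(-15) - 23 = 15/28 - 23 = -629/28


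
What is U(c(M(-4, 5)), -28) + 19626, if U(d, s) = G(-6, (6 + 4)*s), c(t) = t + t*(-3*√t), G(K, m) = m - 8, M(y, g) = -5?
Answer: 19338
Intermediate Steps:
G(K, m) = -8 + m
c(t) = t - 3*t^(3/2)
U(d, s) = -8 + 10*s (U(d, s) = -8 + (6 + 4)*s = -8 + 10*s)
U(c(M(-4, 5)), -28) + 19626 = (-8 + 10*(-28)) + 19626 = (-8 - 280) + 19626 = -288 + 19626 = 19338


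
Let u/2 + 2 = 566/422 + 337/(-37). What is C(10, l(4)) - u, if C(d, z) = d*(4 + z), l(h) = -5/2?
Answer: 269605/7807 ≈ 34.534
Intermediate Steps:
u = -152500/7807 (u = -4 + 2*(566/422 + 337/(-37)) = -4 + 2*(566*(1/422) + 337*(-1/37)) = -4 + 2*(283/211 - 337/37) = -4 + 2*(-60636/7807) = -4 - 121272/7807 = -152500/7807 ≈ -19.534)
l(h) = -5/2 (l(h) = -5*½ = -5/2)
C(10, l(4)) - u = 10*(4 - 5/2) - 1*(-152500/7807) = 10*(3/2) + 152500/7807 = 15 + 152500/7807 = 269605/7807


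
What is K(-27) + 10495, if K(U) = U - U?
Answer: 10495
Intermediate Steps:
K(U) = 0
K(-27) + 10495 = 0 + 10495 = 10495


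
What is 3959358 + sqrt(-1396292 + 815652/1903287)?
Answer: 3959358 + 2*I*sqrt(140501893846926434)/634429 ≈ 3.9594e+6 + 1181.6*I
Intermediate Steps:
3959358 + sqrt(-1396292 + 815652/1903287) = 3959358 + sqrt(-1396292 + 815652*(1/1903287)) = 3959358 + sqrt(-1396292 + 271884/634429) = 3959358 + sqrt(-885847865384/634429) = 3959358 + 2*I*sqrt(140501893846926434)/634429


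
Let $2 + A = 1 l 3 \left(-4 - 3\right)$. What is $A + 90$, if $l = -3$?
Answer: $151$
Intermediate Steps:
$A = 61$ ($A = -2 + 1 \left(-3\right) 3 \left(-4 - 3\right) = -2 - 3 \cdot 3 \left(-7\right) = -2 - -63 = -2 + 63 = 61$)
$A + 90 = 61 + 90 = 151$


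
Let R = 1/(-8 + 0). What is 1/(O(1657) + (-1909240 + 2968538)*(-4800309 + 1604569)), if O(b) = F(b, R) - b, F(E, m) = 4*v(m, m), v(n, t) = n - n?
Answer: -1/3385240992177 ≈ -2.9540e-13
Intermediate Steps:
v(n, t) = 0
R = -⅛ (R = 1/(-8) = -⅛ ≈ -0.12500)
F(E, m) = 0 (F(E, m) = 4*0 = 0)
O(b) = -b (O(b) = 0 - b = -b)
1/(O(1657) + (-1909240 + 2968538)*(-4800309 + 1604569)) = 1/(-1*1657 + (-1909240 + 2968538)*(-4800309 + 1604569)) = 1/(-1657 + 1059298*(-3195740)) = 1/(-1657 - 3385240990520) = 1/(-3385240992177) = -1/3385240992177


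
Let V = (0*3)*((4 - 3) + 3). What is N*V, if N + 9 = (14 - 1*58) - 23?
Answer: 0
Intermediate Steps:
N = -76 (N = -9 + ((14 - 1*58) - 23) = -9 + ((14 - 58) - 23) = -9 + (-44 - 23) = -9 - 67 = -76)
V = 0 (V = 0*(1 + 3) = 0*4 = 0)
N*V = -76*0 = 0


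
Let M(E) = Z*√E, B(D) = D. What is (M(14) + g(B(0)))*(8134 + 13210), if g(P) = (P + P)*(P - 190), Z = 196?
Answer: 4183424*√14 ≈ 1.5653e+7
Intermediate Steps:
M(E) = 196*√E
g(P) = 2*P*(-190 + P) (g(P) = (2*P)*(-190 + P) = 2*P*(-190 + P))
(M(14) + g(B(0)))*(8134 + 13210) = (196*√14 + 2*0*(-190 + 0))*(8134 + 13210) = (196*√14 + 2*0*(-190))*21344 = (196*√14 + 0)*21344 = (196*√14)*21344 = 4183424*√14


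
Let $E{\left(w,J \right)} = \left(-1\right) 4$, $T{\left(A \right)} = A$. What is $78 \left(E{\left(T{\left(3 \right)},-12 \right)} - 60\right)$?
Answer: $-4992$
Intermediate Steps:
$E{\left(w,J \right)} = -4$
$78 \left(E{\left(T{\left(3 \right)},-12 \right)} - 60\right) = 78 \left(-4 - 60\right) = 78 \left(-64\right) = -4992$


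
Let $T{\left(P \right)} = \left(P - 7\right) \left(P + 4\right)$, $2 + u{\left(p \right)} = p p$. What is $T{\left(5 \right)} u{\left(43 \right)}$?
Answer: $-33246$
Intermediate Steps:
$u{\left(p \right)} = -2 + p^{2}$ ($u{\left(p \right)} = -2 + p p = -2 + p^{2}$)
$T{\left(P \right)} = \left(-7 + P\right) \left(4 + P\right)$
$T{\left(5 \right)} u{\left(43 \right)} = \left(-28 + 5^{2} - 15\right) \left(-2 + 43^{2}\right) = \left(-28 + 25 - 15\right) \left(-2 + 1849\right) = \left(-18\right) 1847 = -33246$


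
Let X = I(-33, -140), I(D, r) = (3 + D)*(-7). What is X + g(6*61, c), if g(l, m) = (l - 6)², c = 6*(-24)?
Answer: 129810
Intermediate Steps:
I(D, r) = -21 - 7*D
c = -144
g(l, m) = (-6 + l)²
X = 210 (X = -21 - 7*(-33) = -21 + 231 = 210)
X + g(6*61, c) = 210 + (-6 + 6*61)² = 210 + (-6 + 366)² = 210 + 360² = 210 + 129600 = 129810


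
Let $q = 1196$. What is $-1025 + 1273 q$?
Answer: $1521483$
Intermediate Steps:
$-1025 + 1273 q = -1025 + 1273 \cdot 1196 = -1025 + 1522508 = 1521483$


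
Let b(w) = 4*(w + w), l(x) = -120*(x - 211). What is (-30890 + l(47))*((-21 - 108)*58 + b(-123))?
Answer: 94903860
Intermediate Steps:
l(x) = 25320 - 120*x (l(x) = -120*(-211 + x) = 25320 - 120*x)
b(w) = 8*w (b(w) = 4*(2*w) = 8*w)
(-30890 + l(47))*((-21 - 108)*58 + b(-123)) = (-30890 + (25320 - 120*47))*((-21 - 108)*58 + 8*(-123)) = (-30890 + (25320 - 5640))*(-129*58 - 984) = (-30890 + 19680)*(-7482 - 984) = -11210*(-8466) = 94903860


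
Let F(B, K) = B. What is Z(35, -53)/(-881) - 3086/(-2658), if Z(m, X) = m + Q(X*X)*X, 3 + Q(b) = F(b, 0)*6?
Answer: 1188246755/1170849 ≈ 1014.9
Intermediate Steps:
Q(b) = -3 + 6*b (Q(b) = -3 + b*6 = -3 + 6*b)
Z(m, X) = m + X*(-3 + 6*X²) (Z(m, X) = m + (-3 + 6*(X*X))*X = m + (-3 + 6*X²)*X = m + X*(-3 + 6*X²))
Z(35, -53)/(-881) - 3086/(-2658) = (35 - 3*(-53) + 6*(-53)³)/(-881) - 3086/(-2658) = (35 + 159 + 6*(-148877))*(-1/881) - 3086*(-1/2658) = (35 + 159 - 893262)*(-1/881) + 1543/1329 = -893068*(-1/881) + 1543/1329 = 893068/881 + 1543/1329 = 1188246755/1170849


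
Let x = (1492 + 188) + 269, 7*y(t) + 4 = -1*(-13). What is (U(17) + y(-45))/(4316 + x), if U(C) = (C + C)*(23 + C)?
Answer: 9529/43855 ≈ 0.21728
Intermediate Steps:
y(t) = 9/7 (y(t) = -4/7 + (-1*(-13))/7 = -4/7 + (1/7)*13 = -4/7 + 13/7 = 9/7)
U(C) = 2*C*(23 + C) (U(C) = (2*C)*(23 + C) = 2*C*(23 + C))
x = 1949 (x = 1680 + 269 = 1949)
(U(17) + y(-45))/(4316 + x) = (2*17*(23 + 17) + 9/7)/(4316 + 1949) = (2*17*40 + 9/7)/6265 = (1360 + 9/7)*(1/6265) = (9529/7)*(1/6265) = 9529/43855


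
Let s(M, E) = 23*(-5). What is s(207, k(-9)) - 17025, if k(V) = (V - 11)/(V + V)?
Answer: -17140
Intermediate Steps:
k(V) = (-11 + V)/(2*V) (k(V) = (-11 + V)/((2*V)) = (-11 + V)*(1/(2*V)) = (-11 + V)/(2*V))
s(M, E) = -115
s(207, k(-9)) - 17025 = -115 - 17025 = -17140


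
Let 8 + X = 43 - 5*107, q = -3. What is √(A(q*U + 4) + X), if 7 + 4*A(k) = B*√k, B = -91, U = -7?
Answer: I*√2462/2 ≈ 24.809*I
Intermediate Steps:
X = -500 (X = -8 + (43 - 5*107) = -8 + (43 - 535) = -8 - 492 = -500)
A(k) = -7/4 - 91*√k/4 (A(k) = -7/4 + (-91*√k)/4 = -7/4 - 91*√k/4)
√(A(q*U + 4) + X) = √((-7/4 - 91*√(-3*(-7) + 4)/4) - 500) = √((-7/4 - 91*√(21 + 4)/4) - 500) = √((-7/4 - 91*√25/4) - 500) = √((-7/4 - 91/4*5) - 500) = √((-7/4 - 455/4) - 500) = √(-231/2 - 500) = √(-1231/2) = I*√2462/2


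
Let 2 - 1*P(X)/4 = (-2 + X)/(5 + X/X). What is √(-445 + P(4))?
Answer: I*√3945/3 ≈ 20.936*I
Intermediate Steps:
P(X) = 28/3 - 2*X/3 (P(X) = 8 - 4*(-2 + X)/(5 + X/X) = 8 - 4*(-2 + X)/(5 + 1) = 8 - 4*(-2 + X)/6 = 8 - 4*(-⅓ + X/6) = 8 + (4/3 - 2*X/3) = 28/3 - 2*X/3)
√(-445 + P(4)) = √(-445 + (28/3 - ⅔*4)) = √(-445 + (28/3 - 8/3)) = √(-445 + 20/3) = √(-1315/3) = I*√3945/3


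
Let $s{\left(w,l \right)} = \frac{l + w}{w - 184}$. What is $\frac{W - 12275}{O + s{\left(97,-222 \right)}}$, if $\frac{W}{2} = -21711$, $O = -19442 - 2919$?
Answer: $\frac{4845639}{1945282} \approx 2.491$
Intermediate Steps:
$s{\left(w,l \right)} = \frac{l + w}{-184 + w}$
$O = -22361$ ($O = -19442 - 2919 = -22361$)
$W = -43422$ ($W = 2 \left(-21711\right) = -43422$)
$\frac{W - 12275}{O + s{\left(97,-222 \right)}} = \frac{-43422 - 12275}{-22361 + \frac{-222 + 97}{-184 + 97}} = - \frac{55697}{-22361 + \frac{1}{-87} \left(-125\right)} = - \frac{55697}{-22361 - - \frac{125}{87}} = - \frac{55697}{-22361 + \frac{125}{87}} = - \frac{55697}{- \frac{1945282}{87}} = \left(-55697\right) \left(- \frac{87}{1945282}\right) = \frac{4845639}{1945282}$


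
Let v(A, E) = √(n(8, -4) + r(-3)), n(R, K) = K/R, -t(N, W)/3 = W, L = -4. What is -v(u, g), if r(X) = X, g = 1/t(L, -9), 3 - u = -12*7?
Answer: -I*√14/2 ≈ -1.8708*I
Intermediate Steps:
t(N, W) = -3*W
u = 87 (u = 3 - (-12)*7 = 3 - 1*(-84) = 3 + 84 = 87)
g = 1/27 (g = 1/(-3*(-9)) = 1/27 ≈ 0.037037)
v(A, E) = I*√14/2 (v(A, E) = √(-4/8 - 3) = √(-4*⅛ - 3) = √(-½ - 3) = √(-7/2) = I*√14/2)
-v(u, g) = -I*√14/2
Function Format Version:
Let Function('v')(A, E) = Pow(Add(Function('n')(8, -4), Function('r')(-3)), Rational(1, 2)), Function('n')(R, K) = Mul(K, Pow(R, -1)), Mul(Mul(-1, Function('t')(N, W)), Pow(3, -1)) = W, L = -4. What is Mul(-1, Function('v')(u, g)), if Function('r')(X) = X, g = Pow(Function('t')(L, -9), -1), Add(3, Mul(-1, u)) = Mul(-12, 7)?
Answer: Mul(Rational(-1, 2), I, Pow(14, Rational(1, 2))) ≈ Mul(-1.8708, I)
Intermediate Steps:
Function('t')(N, W) = Mul(-3, W)
u = 87 (u = Add(3, Mul(-1, Mul(-12, 7))) = Add(3, Mul(-1, -84)) = Add(3, 84) = 87)
g = Rational(1, 27) (g = Pow(Mul(-3, -9), -1) = Pow(27, -1) = Rational(1, 27) ≈ 0.037037)
Function('v')(A, E) = Mul(Rational(1, 2), I, Pow(14, Rational(1, 2))) (Function('v')(A, E) = Pow(Add(Mul(-4, Pow(8, -1)), -3), Rational(1, 2)) = Pow(Add(Mul(-4, Rational(1, 8)), -3), Rational(1, 2)) = Pow(Add(Rational(-1, 2), -3), Rational(1, 2)) = Pow(Rational(-7, 2), Rational(1, 2)) = Mul(Rational(1, 2), I, Pow(14, Rational(1, 2))))
Mul(-1, Function('v')(u, g)) = Mul(-1, Mul(Rational(1, 2), I, Pow(14, Rational(1, 2)))) = Mul(Rational(-1, 2), I, Pow(14, Rational(1, 2)))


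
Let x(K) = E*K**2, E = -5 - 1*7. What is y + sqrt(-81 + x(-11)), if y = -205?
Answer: -205 + I*sqrt(1533) ≈ -205.0 + 39.154*I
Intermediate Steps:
E = -12 (E = -5 - 7 = -12)
x(K) = -12*K**2
y + sqrt(-81 + x(-11)) = -205 + sqrt(-81 - 12*(-11)**2) = -205 + sqrt(-81 - 12*121) = -205 + sqrt(-81 - 1452) = -205 + sqrt(-1533) = -205 + I*sqrt(1533)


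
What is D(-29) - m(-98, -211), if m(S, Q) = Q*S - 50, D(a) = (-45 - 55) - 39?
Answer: -20767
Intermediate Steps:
D(a) = -139 (D(a) = -100 - 39 = -139)
m(S, Q) = -50 + Q*S
D(-29) - m(-98, -211) = -139 - (-50 - 211*(-98)) = -139 - (-50 + 20678) = -139 - 1*20628 = -139 - 20628 = -20767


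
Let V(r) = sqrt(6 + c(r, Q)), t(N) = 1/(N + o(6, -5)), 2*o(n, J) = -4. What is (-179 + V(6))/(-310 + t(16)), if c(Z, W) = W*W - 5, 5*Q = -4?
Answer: 2506/4339 - 14*sqrt(41)/21695 ≈ 0.57342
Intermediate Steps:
Q = -4/5 (Q = (1/5)*(-4) = -4/5 ≈ -0.80000)
o(n, J) = -2 (o(n, J) = (1/2)*(-4) = -2)
c(Z, W) = -5 + W**2 (c(Z, W) = W**2 - 5 = -5 + W**2)
t(N) = 1/(-2 + N) (t(N) = 1/(N - 2) = 1/(-2 + N))
V(r) = sqrt(41)/5 (V(r) = sqrt(6 + (-5 + (-4/5)**2)) = sqrt(6 + (-5 + 16/25)) = sqrt(6 - 109/25) = sqrt(41/25) = sqrt(41)/5)
(-179 + V(6))/(-310 + t(16)) = (-179 + sqrt(41)/5)/(-310 + 1/(-2 + 16)) = (-179 + sqrt(41)/5)/(-310 + 1/14) = (-179 + sqrt(41)/5)/(-4339/14) = (-179 + sqrt(41)/5)*(-14/4339) = 2506/4339 - 14*sqrt(41)/21695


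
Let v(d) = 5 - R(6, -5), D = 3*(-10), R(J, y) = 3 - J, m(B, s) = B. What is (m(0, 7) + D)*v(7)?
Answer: -240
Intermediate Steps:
D = -30
v(d) = 8 (v(d) = 5 - (3 - 1*6) = 5 - (3 - 6) = 5 - 1*(-3) = 5 + 3 = 8)
(m(0, 7) + D)*v(7) = (0 - 30)*8 = -30*8 = -240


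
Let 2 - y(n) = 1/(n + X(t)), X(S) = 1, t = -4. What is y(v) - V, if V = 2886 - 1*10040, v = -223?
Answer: 1588633/222 ≈ 7156.0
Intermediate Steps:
y(n) = 2 - 1/(1 + n) (y(n) = 2 - 1/(n + 1) = 2 - 1/(1 + n))
V = -7154 (V = 2886 - 10040 = -7154)
y(v) - V = (1 + 2*(-223))/(1 - 223) - 1*(-7154) = (1 - 446)/(-222) + 7154 = -1/222*(-445) + 7154 = 445/222 + 7154 = 1588633/222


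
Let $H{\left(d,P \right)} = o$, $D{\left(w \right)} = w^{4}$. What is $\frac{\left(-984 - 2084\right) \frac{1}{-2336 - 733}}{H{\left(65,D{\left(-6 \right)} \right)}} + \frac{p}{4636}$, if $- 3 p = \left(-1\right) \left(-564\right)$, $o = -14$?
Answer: $- \frac{2787607}{24898797} \approx -0.11196$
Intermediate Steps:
$H{\left(d,P \right)} = -14$
$p = -188$ ($p = - \frac{\left(-1\right) \left(-564\right)}{3} = \left(- \frac{1}{3}\right) 564 = -188$)
$\frac{\left(-984 - 2084\right) \frac{1}{-2336 - 733}}{H{\left(65,D{\left(-6 \right)} \right)}} + \frac{p}{4636} = \frac{\left(-984 - 2084\right) \frac{1}{-2336 - 733}}{-14} - \frac{188}{4636} = - \frac{3068}{-2336 + \left(-1233 + 500\right)} \left(- \frac{1}{14}\right) - \frac{47}{1159} = - \frac{3068}{-2336 - 733} \left(- \frac{1}{14}\right) - \frac{47}{1159} = - \frac{3068}{-3069} \left(- \frac{1}{14}\right) - \frac{47}{1159} = \left(-3068\right) \left(- \frac{1}{3069}\right) \left(- \frac{1}{14}\right) - \frac{47}{1159} = \frac{3068}{3069} \left(- \frac{1}{14}\right) - \frac{47}{1159} = - \frac{1534}{21483} - \frac{47}{1159} = - \frac{2787607}{24898797}$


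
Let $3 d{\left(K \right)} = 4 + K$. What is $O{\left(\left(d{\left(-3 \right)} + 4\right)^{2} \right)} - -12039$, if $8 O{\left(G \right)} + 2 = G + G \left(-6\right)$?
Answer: $\frac{865945}{72} \approx 12027.0$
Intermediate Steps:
$d{\left(K \right)} = \frac{4}{3} + \frac{K}{3}$ ($d{\left(K \right)} = \frac{4 + K}{3} = \frac{4}{3} + \frac{K}{3}$)
$O{\left(G \right)} = - \frac{1}{4} - \frac{5 G}{8}$ ($O{\left(G \right)} = - \frac{1}{4} + \frac{G + G \left(-6\right)}{8} = - \frac{1}{4} + \frac{G - 6 G}{8} = - \frac{1}{4} + \frac{\left(-5\right) G}{8} = - \frac{1}{4} - \frac{5 G}{8}$)
$O{\left(\left(d{\left(-3 \right)} + 4\right)^{2} \right)} - -12039 = \left(- \frac{1}{4} - \frac{5 \left(\left(\frac{4}{3} + \frac{1}{3} \left(-3\right)\right) + 4\right)^{2}}{8}\right) - -12039 = \left(- \frac{1}{4} - \frac{5 \left(\left(\frac{4}{3} - 1\right) + 4\right)^{2}}{8}\right) + 12039 = \left(- \frac{1}{4} - \frac{5 \left(\frac{1}{3} + 4\right)^{2}}{8}\right) + 12039 = \left(- \frac{1}{4} - \frac{5 \left(\frac{13}{3}\right)^{2}}{8}\right) + 12039 = \left(- \frac{1}{4} - \frac{845}{72}\right) + 12039 = - \frac{863}{72} + 12039 = \frac{865945}{72}$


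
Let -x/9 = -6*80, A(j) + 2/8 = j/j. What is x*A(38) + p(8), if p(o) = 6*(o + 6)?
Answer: 3324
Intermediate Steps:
A(j) = 3/4 (A(j) = -1/4 + j/j = -1/4 + 1 = 3/4)
x = 4320 (x = -(-54)*80 = -9*(-480) = 4320)
p(o) = 36 + 6*o (p(o) = 6*(6 + o) = 36 + 6*o)
x*A(38) + p(8) = 4320*(3/4) + (36 + 6*8) = 3240 + (36 + 48) = 3240 + 84 = 3324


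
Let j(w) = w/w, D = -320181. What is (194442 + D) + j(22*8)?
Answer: -125738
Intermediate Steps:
j(w) = 1
(194442 + D) + j(22*8) = (194442 - 320181) + 1 = -125739 + 1 = -125738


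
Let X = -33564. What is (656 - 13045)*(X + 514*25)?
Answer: 256625746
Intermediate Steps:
(656 - 13045)*(X + 514*25) = (656 - 13045)*(-33564 + 514*25) = -12389*(-33564 + 12850) = -12389*(-20714) = 256625746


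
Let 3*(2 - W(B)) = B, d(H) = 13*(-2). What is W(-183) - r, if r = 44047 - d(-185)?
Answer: -44010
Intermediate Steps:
d(H) = -26
W(B) = 2 - B/3
r = 44073 (r = 44047 - 1*(-26) = 44047 + 26 = 44073)
W(-183) - r = (2 - ⅓*(-183)) - 1*44073 = (2 + 61) - 44073 = 63 - 44073 = -44010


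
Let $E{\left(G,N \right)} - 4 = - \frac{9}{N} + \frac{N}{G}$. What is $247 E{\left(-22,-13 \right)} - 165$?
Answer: $\frac{25079}{22} \approx 1140.0$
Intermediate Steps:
$E{\left(G,N \right)} = 4 - \frac{9}{N} + \frac{N}{G}$ ($E{\left(G,N \right)} = 4 - \left(\frac{9}{N} - \frac{N}{G}\right) = 4 - \frac{9}{N} + \frac{N}{G}$)
$247 E{\left(-22,-13 \right)} - 165 = 247 \left(4 - \frac{9}{-13} - \frac{13}{-22}\right) - 165 = 247 \left(4 - - \frac{9}{13} - - \frac{13}{22}\right) - 165 = 247 \left(4 + \frac{9}{13} + \frac{13}{22}\right) - 165 = 247 \cdot \frac{1511}{286} - 165 = \frac{28709}{22} - 165 = \frac{25079}{22}$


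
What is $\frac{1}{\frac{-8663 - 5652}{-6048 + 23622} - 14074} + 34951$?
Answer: $\frac{8645157478667}{247350791} \approx 34951.0$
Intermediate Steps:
$\frac{1}{\frac{-8663 - 5652}{-6048 + 23622} - 14074} + 34951 = \frac{1}{- \frac{14315}{17574} - 14074} + 34951 = \frac{1}{- \frac{247350791}{17574}} + 34951 = - \frac{17574}{247350791} + 34951 = \frac{8645157478667}{247350791}$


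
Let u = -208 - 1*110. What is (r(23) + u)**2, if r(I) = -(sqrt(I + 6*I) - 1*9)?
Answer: (309 + sqrt(161))**2 ≈ 1.0348e+5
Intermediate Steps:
r(I) = 9 - sqrt(7)*sqrt(I) (r(I) = -(sqrt(7*I) - 9) = -(sqrt(7)*sqrt(I) - 9) = -(-9 + sqrt(7)*sqrt(I)) = 9 - sqrt(7)*sqrt(I))
u = -318 (u = -208 - 110 = -318)
(r(23) + u)**2 = ((9 - sqrt(7)*sqrt(23)) - 318)**2 = ((9 - sqrt(161)) - 318)**2 = (-309 - sqrt(161))**2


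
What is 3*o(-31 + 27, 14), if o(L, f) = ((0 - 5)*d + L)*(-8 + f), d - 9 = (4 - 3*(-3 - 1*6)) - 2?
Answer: -3492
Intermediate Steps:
d = 38 (d = 9 + ((4 - 3*(-3 - 1*6)) - 2) = 9 + ((4 - 3*(-3 - 6)) - 2) = 9 + ((4 - 3*(-9)) - 2) = 9 + ((4 + 27) - 2) = 9 + (31 - 2) = 9 + 29 = 38)
o(L, f) = (-190 + L)*(-8 + f) (o(L, f) = ((0 - 5)*38 + L)*(-8 + f) = (-5*38 + L)*(-8 + f) = (-190 + L)*(-8 + f))
3*o(-31 + 27, 14) = 3*(1520 - 190*14 - 8*(-31 + 27) + (-31 + 27)*14) = 3*(1520 - 2660 - 8*(-4) - 4*14) = 3*(1520 - 2660 + 32 - 56) = 3*(-1164) = -3492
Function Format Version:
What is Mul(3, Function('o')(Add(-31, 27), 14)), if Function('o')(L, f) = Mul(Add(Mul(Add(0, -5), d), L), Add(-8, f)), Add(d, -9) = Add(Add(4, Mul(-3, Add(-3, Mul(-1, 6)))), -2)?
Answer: -3492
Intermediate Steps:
d = 38 (d = Add(9, Add(Add(4, Mul(-3, Add(-3, Mul(-1, 6)))), -2)) = Add(9, Add(Add(4, Mul(-3, Add(-3, -6))), -2)) = Add(9, Add(Add(4, Mul(-3, -9)), -2)) = Add(9, Add(Add(4, 27), -2)) = Add(9, Add(31, -2)) = Add(9, 29) = 38)
Function('o')(L, f) = Mul(Add(-190, L), Add(-8, f)) (Function('o')(L, f) = Mul(Add(Mul(Add(0, -5), 38), L), Add(-8, f)) = Mul(Add(Mul(-5, 38), L), Add(-8, f)) = Mul(Add(-190, L), Add(-8, f)))
Mul(3, Function('o')(Add(-31, 27), 14)) = Mul(3, Add(1520, Mul(-190, 14), Mul(-8, Add(-31, 27)), Mul(Add(-31, 27), 14))) = Mul(3, Add(1520, -2660, Mul(-8, -4), Mul(-4, 14))) = Mul(3, Add(1520, -2660, 32, -56)) = Mul(3, -1164) = -3492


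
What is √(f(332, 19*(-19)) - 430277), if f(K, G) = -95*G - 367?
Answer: I*√396349 ≈ 629.56*I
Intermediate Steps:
f(K, G) = -367 - 95*G
√(f(332, 19*(-19)) - 430277) = √((-367 - 1805*(-19)) - 430277) = √((-367 - 95*(-361)) - 430277) = √((-367 + 34295) - 430277) = √(33928 - 430277) = √(-396349) = I*√396349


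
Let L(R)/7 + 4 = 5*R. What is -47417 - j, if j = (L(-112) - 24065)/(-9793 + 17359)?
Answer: -358729009/7566 ≈ -47413.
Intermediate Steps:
L(R) = -28 + 35*R (L(R) = -28 + 7*(5*R) = -28 + 35*R)
j = -28013/7566 (j = ((-28 + 35*(-112)) - 24065)/(-9793 + 17359) = ((-28 - 3920) - 24065)/7566 = (-3948 - 24065)*(1/7566) = -28013*1/7566 = -28013/7566 ≈ -3.7025)
-47417 - j = -47417 - 1*(-28013/7566) = -47417 + 28013/7566 = -358729009/7566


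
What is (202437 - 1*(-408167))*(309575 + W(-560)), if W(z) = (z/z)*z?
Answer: 188685795060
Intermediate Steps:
W(z) = z (W(z) = 1*z = z)
(202437 - 1*(-408167))*(309575 + W(-560)) = (202437 - 1*(-408167))*(309575 - 560) = (202437 + 408167)*309015 = 610604*309015 = 188685795060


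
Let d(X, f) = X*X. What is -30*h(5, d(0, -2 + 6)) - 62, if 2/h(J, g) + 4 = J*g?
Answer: -47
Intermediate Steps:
d(X, f) = X**2
h(J, g) = 2/(-4 + J*g)
-30*h(5, d(0, -2 + 6)) - 62 = -60/(-4 + 5*0**2) - 62 = -60/(-4 + 5*0) - 62 = -60/(-4 + 0) - 62 = -60/(-4) - 62 = -60*(-1)/4 - 62 = -30*(-1/2) - 62 = 15 - 62 = -47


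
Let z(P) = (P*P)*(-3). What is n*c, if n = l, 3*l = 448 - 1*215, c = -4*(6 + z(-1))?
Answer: -932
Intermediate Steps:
z(P) = -3*P² (z(P) = P²*(-3) = -3*P²)
c = -12 (c = -4*(6 - 3*(-1)²) = -4*(6 - 3*1) = -4*(6 - 3) = -4*3 = -12)
l = 233/3 (l = (448 - 1*215)/3 = (448 - 215)/3 = (⅓)*233 = 233/3 ≈ 77.667)
n = 233/3 ≈ 77.667
n*c = (233/3)*(-12) = -932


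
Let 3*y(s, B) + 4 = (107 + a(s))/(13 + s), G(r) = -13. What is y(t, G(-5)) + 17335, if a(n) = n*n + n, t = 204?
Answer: 11326144/651 ≈ 17398.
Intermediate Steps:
a(n) = n + n**2 (a(n) = n**2 + n = n + n**2)
y(s, B) = -4/3 + (107 + s*(1 + s))/(3*(13 + s)) (y(s, B) = -4/3 + ((107 + s*(1 + s))/(13 + s))/3 = -4/3 + (107 + s*(1 + s))/(3*(13 + s)))
y(t, G(-5)) + 17335 = (55 + 204**2 - 3*204)/(3*(13 + 204)) + 17335 = (1/3)*(55 + 41616 - 612)/217 + 17335 = (1/3)*(1/217)*41059 + 17335 = 41059/651 + 17335 = 11326144/651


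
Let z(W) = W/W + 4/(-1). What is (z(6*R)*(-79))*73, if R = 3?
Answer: 17301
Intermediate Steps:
z(W) = -3 (z(W) = 1 + 4*(-1) = 1 - 4 = -3)
(z(6*R)*(-79))*73 = -3*(-79)*73 = 237*73 = 17301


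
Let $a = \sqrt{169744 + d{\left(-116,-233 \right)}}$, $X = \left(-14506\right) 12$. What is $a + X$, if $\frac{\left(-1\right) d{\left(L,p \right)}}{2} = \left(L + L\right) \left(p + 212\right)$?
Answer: $-173672$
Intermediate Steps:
$X = -174072$
$d{\left(L,p \right)} = - 4 L \left(212 + p\right)$ ($d{\left(L,p \right)} = - 2 \left(L + L\right) \left(p + 212\right) = - 2 \cdot 2 L \left(212 + p\right) = - 4 L \left(212 + p\right)$)
$a = 400$ ($a = \sqrt{169744 - - 464 \left(212 - 233\right)} = \sqrt{169744 - \left(-464\right) \left(-21\right)} = \sqrt{169744 - 9744} = \sqrt{160000} = 400$)
$a + X = 400 - 174072 = -173672$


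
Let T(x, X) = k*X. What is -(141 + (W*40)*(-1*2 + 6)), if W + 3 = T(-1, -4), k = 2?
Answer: 1619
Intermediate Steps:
T(x, X) = 2*X
W = -11 (W = -3 + 2*(-4) = -3 - 8 = -11)
-(141 + (W*40)*(-1*2 + 6)) = -(141 + (-11*40)*(-1*2 + 6)) = -(141 - 440*(-2 + 6)) = -(141 - 440*4) = -(141 - 1760) = -1*(-1619) = 1619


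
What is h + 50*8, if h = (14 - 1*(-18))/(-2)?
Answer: 384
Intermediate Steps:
h = -16 (h = (14 + 18)*(-½) = 32*(-½) = -16)
h + 50*8 = -16 + 50*8 = -16 + 400 = 384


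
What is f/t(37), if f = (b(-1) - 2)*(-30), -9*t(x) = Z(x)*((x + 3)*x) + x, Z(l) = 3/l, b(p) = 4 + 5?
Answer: 1890/157 ≈ 12.038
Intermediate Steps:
b(p) = 9
t(x) = -1 - 4*x/9 (t(x) = -((3/x)*((x + 3)*x) + x)/9 = -((3/x)*((3 + x)*x) + x)/9 = -((3/x)*(x*(3 + x)) + x)/9 = -((9 + 3*x) + x)/9 = -(9 + 4*x)/9 = -1 - 4*x/9)
f = -210 (f = (9 - 2)*(-30) = 7*(-30) = -210)
f/t(37) = -210/(-1 - 4/9*37) = -210/(-1 - 148/9) = -210/(-157/9) = -210*(-9/157) = 1890/157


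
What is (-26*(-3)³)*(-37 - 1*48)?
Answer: -59670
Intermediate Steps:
(-26*(-3)³)*(-37 - 1*48) = (-26*(-27))*(-37 - 48) = 702*(-85) = -59670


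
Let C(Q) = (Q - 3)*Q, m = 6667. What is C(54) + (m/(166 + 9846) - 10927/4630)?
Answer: 63792339663/23177780 ≈ 2752.3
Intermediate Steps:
C(Q) = Q*(-3 + Q) (C(Q) = (-3 + Q)*Q = Q*(-3 + Q))
C(54) + (m/(166 + 9846) - 10927/4630) = 54*(-3 + 54) + (6667/(166 + 9846) - 10927/4630) = 54*51 + (6667/10012 - 10927*1/4630) = 2754 + (6667*(1/10012) - 10927/4630) = 2754 + (6667/10012 - 10927/4630) = 2754 - 39266457/23177780 = 63792339663/23177780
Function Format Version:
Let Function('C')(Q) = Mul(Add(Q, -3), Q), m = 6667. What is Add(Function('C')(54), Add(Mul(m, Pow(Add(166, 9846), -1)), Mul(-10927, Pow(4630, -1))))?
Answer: Rational(63792339663, 23177780) ≈ 2752.3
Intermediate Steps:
Function('C')(Q) = Mul(Q, Add(-3, Q)) (Function('C')(Q) = Mul(Add(-3, Q), Q) = Mul(Q, Add(-3, Q)))
Add(Function('C')(54), Add(Mul(m, Pow(Add(166, 9846), -1)), Mul(-10927, Pow(4630, -1)))) = Add(Mul(54, Add(-3, 54)), Add(Mul(6667, Pow(Add(166, 9846), -1)), Mul(-10927, Pow(4630, -1)))) = Add(Mul(54, 51), Add(Mul(6667, Pow(10012, -1)), Mul(-10927, Rational(1, 4630)))) = Add(2754, Add(Mul(6667, Rational(1, 10012)), Rational(-10927, 4630))) = Add(2754, Add(Rational(6667, 10012), Rational(-10927, 4630))) = Add(2754, Rational(-39266457, 23177780)) = Rational(63792339663, 23177780)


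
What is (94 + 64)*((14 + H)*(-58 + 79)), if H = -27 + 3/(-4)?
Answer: -91245/2 ≈ -45623.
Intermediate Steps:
H = -111/4 (H = -27 + 3*(-¼) = -27 - ¾ = -111/4 ≈ -27.750)
(94 + 64)*((14 + H)*(-58 + 79)) = (94 + 64)*((14 - 111/4)*(-58 + 79)) = 158*(-55/4*21) = 158*(-1155/4) = -91245/2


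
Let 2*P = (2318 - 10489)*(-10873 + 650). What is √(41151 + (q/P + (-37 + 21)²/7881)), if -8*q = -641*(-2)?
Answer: √71336290969970289801170122866/1316633480346 ≈ 202.86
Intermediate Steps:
q = -641/4 (q = -(-641)*(-2)/8 = -⅛*1282 = -641/4 ≈ -160.25)
P = 83532133/2 (P = ((2318 - 10489)*(-10873 + 650))/2 = (-8171*(-10223))/2 = (½)*83532133 = 83532133/2 ≈ 4.1766e+7)
√(41151 + (q/P + (-37 + 21)²/7881)) = √(41151 + (-641/(4*83532133/2) + (-37 + 21)²/7881)) = √(41151 + (-641/4*2/83532133 + (-16)²*(1/7881))) = √(41151 + (-641/167064266 + 256*(1/7881))) = √(41151 + (-641/167064266 + 256/7881)) = √(41151 + 42763400375/1316633480346) = √(54180827113118621/1316633480346) = √71336290969970289801170122866/1316633480346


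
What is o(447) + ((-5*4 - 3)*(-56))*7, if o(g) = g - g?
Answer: 9016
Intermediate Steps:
o(g) = 0
o(447) + ((-5*4 - 3)*(-56))*7 = 0 + ((-5*4 - 3)*(-56))*7 = 0 + ((-20 - 3)*(-56))*7 = 0 - 23*(-56)*7 = 0 + 1288*7 = 0 + 9016 = 9016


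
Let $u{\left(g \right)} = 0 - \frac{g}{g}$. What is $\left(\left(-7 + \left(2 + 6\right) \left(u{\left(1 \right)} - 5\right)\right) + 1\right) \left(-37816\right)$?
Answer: $2042064$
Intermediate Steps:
$u{\left(g \right)} = -1$ ($u{\left(g \right)} = 0 - 1 = -1$)
$\left(\left(-7 + \left(2 + 6\right) \left(u{\left(1 \right)} - 5\right)\right) + 1\right) \left(-37816\right) = \left(\left(-7 + \left(2 + 6\right) \left(-1 - 5\right)\right) + 1\right) \left(-37816\right) = \left(\left(-7 + 8 \left(-6\right)\right) + 1\right) \left(-37816\right) = \left(\left(-7 - 48\right) + 1\right) \left(-37816\right) = \left(-55 + 1\right) \left(-37816\right) = \left(-54\right) \left(-37816\right) = 2042064$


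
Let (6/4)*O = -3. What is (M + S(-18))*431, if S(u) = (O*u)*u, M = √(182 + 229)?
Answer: -279288 + 431*√411 ≈ -2.7055e+5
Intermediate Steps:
O = -2 (O = (⅔)*(-3) = -2)
M = √411 ≈ 20.273
S(u) = -2*u² (S(u) = (-2*u)*u = -2*u²)
(M + S(-18))*431 = (√411 - 2*(-18)²)*431 = (√411 - 2*324)*431 = (√411 - 648)*431 = (-648 + √411)*431 = -279288 + 431*√411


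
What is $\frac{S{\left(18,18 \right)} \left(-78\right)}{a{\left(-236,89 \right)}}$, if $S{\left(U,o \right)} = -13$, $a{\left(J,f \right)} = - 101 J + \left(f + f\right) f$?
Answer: $\frac{169}{6613} \approx 0.025556$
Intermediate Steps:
$a{\left(J,f \right)} = - 101 J + 2 f^{2}$ ($a{\left(J,f \right)} = - 101 J + 2 f f = - 101 J + 2 f^{2}$)
$\frac{S{\left(18,18 \right)} \left(-78\right)}{a{\left(-236,89 \right)}} = \frac{\left(-13\right) \left(-78\right)}{\left(-101\right) \left(-236\right) + 2 \cdot 89^{2}} = \frac{1014}{23836 + 2 \cdot 7921} = \frac{1014}{23836 + 15842} = \frac{1014}{39678} = 1014 \cdot \frac{1}{39678} = \frac{169}{6613}$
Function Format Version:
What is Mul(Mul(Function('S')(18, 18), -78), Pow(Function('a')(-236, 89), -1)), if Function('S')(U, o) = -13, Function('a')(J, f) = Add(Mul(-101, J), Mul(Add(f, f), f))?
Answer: Rational(169, 6613) ≈ 0.025556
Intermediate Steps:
Function('a')(J, f) = Add(Mul(-101, J), Mul(2, Pow(f, 2))) (Function('a')(J, f) = Add(Mul(-101, J), Mul(Mul(2, f), f)) = Add(Mul(-101, J), Mul(2, Pow(f, 2))))
Mul(Mul(Function('S')(18, 18), -78), Pow(Function('a')(-236, 89), -1)) = Mul(Mul(-13, -78), Pow(Add(Mul(-101, -236), Mul(2, Pow(89, 2))), -1)) = Mul(1014, Pow(Add(23836, Mul(2, 7921)), -1)) = Mul(1014, Pow(Add(23836, 15842), -1)) = Mul(1014, Pow(39678, -1)) = Mul(1014, Rational(1, 39678)) = Rational(169, 6613)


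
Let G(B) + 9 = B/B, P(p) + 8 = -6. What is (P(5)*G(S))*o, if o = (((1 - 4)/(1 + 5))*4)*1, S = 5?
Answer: -224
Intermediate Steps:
P(p) = -14 (P(p) = -8 - 6 = -14)
G(B) = -8 (G(B) = -9 + B/B = -9 + 1 = -8)
o = -2 (o = (-3/6*4)*1 = (-3*1/6*4)*1 = -1/2*4*1 = -2*1 = -2)
(P(5)*G(S))*o = -14*(-8)*(-2) = 112*(-2) = -224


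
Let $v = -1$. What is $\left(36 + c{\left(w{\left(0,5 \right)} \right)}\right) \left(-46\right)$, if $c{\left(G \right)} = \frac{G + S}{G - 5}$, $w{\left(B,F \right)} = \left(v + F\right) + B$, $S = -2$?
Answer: $-1564$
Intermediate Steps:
$w{\left(B,F \right)} = -1 + B + F$ ($w{\left(B,F \right)} = \left(-1 + F\right) + B = -1 + B + F$)
$c{\left(G \right)} = \frac{-2 + G}{-5 + G}$ ($c{\left(G \right)} = \frac{G - 2}{G - 5} = \frac{-2 + G}{-5 + G}$)
$\left(36 + c{\left(w{\left(0,5 \right)} \right)}\right) \left(-46\right) = \left(36 + \frac{-2 + \left(-1 + 0 + 5\right)}{-5 + \left(-1 + 0 + 5\right)}\right) \left(-46\right) = \left(36 + \frac{-2 + 4}{-5 + 4}\right) \left(-46\right) = \left(36 + \frac{1}{-1} \cdot 2\right) \left(-46\right) = \left(36 - 2\right) \left(-46\right) = 34 \left(-46\right) = -1564$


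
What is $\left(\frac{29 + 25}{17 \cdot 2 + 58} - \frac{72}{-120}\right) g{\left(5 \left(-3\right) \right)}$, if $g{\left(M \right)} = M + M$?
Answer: $- \frac{819}{23} \approx -35.609$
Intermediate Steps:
$g{\left(M \right)} = 2 M$
$\left(\frac{29 + 25}{17 \cdot 2 + 58} - \frac{72}{-120}\right) g{\left(5 \left(-3\right) \right)} = \left(\frac{29 + 25}{17 \cdot 2 + 58} - \frac{72}{-120}\right) 2 \cdot 5 \left(-3\right) = \left(\frac{54}{34 + 58} - - \frac{3}{5}\right) 2 \left(-15\right) = \left(\frac{54}{92} + \frac{3}{5}\right) \left(-30\right) = \left(54 \cdot \frac{1}{92} + \frac{3}{5}\right) \left(-30\right) = \left(\frac{27}{46} + \frac{3}{5}\right) \left(-30\right) = \frac{273}{230} \left(-30\right) = - \frac{819}{23}$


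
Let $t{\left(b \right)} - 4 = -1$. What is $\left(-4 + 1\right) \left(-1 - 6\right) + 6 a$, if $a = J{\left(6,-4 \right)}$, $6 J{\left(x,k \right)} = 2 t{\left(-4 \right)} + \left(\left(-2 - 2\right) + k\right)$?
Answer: $19$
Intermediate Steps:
$t{\left(b \right)} = 3$ ($t{\left(b \right)} = 4 - 1 = 3$)
$J{\left(x,k \right)} = \frac{1}{3} + \frac{k}{6}$ ($J{\left(x,k \right)} = \frac{2 \cdot 3 + \left(\left(-2 - 2\right) + k\right)}{6} = \frac{6 + \left(-4 + k\right)}{6} = \frac{2 + k}{6} = \frac{1}{3} + \frac{k}{6}$)
$a = - \frac{1}{3}$ ($a = \frac{1}{3} + \frac{1}{6} \left(-4\right) = \frac{1}{3} - \frac{2}{3} = - \frac{1}{3} \approx -0.33333$)
$\left(-4 + 1\right) \left(-1 - 6\right) + 6 a = \left(-4 + 1\right) \left(-1 - 6\right) + 6 \left(- \frac{1}{3}\right) = \left(-3\right) \left(-7\right) - 2 = 21 - 2 = 19$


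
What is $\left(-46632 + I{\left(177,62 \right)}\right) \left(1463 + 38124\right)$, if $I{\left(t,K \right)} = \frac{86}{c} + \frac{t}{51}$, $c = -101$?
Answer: $- \frac{3169440006789}{1717} \approx -1.8459 \cdot 10^{9}$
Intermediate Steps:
$I{\left(t,K \right)} = - \frac{86}{101} + \frac{t}{51}$ ($I{\left(t,K \right)} = \frac{86}{-101} + \frac{t}{51} = 86 \left(- \frac{1}{101}\right) + t \frac{1}{51} = - \frac{86}{101} + \frac{t}{51}$)
$\left(-46632 + I{\left(177,62 \right)}\right) \left(1463 + 38124\right) = \left(-46632 + \left(- \frac{86}{101} + \frac{1}{51} \cdot 177\right)\right) \left(1463 + 38124\right) = \left(-46632 + \left(- \frac{86}{101} + \frac{59}{17}\right)\right) 39587 = \left(-46632 + \frac{4497}{1717}\right) 39587 = \left(- \frac{80062647}{1717}\right) 39587 = - \frac{3169440006789}{1717}$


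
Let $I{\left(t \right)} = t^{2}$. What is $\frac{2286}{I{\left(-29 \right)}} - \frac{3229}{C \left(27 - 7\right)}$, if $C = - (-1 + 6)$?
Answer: $\frac{2944189}{84100} \approx 35.008$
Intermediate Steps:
$C = -5$ ($C = \left(-1\right) 5 = -5$)
$\frac{2286}{I{\left(-29 \right)}} - \frac{3229}{C \left(27 - 7\right)} = \frac{2286}{\left(-29\right)^{2}} - \frac{3229}{\left(-5\right) \left(27 - 7\right)} = \frac{2286}{841} - \frac{3229}{\left(-5\right) 20} = 2286 \cdot \frac{1}{841} - \frac{3229}{-100} = \frac{2286}{841} - - \frac{3229}{100} = \frac{2286}{841} + \frac{3229}{100} = \frac{2944189}{84100}$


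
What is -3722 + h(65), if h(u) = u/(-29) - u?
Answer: -109888/29 ≈ -3789.2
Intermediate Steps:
h(u) = -30*u/29 (h(u) = u*(-1/29) - u = -u/29 - u = -30*u/29)
-3722 + h(65) = -3722 - 30/29*65 = -3722 - 1950/29 = -109888/29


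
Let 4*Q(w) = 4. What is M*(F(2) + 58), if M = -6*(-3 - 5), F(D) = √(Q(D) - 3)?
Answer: 2784 + 48*I*√2 ≈ 2784.0 + 67.882*I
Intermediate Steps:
Q(w) = 1 (Q(w) = (¼)*4 = 1)
F(D) = I*√2 (F(D) = √(1 - 3) = √(-2) = I*√2)
M = 48 (M = -6*(-8) = 48)
M*(F(2) + 58) = 48*(I*√2 + 58) = 48*(58 + I*√2) = 2784 + 48*I*√2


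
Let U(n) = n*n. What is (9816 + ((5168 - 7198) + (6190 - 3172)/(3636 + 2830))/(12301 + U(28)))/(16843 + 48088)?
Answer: 415247588399/2746828362455 ≈ 0.15117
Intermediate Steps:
U(n) = n²
(9816 + ((5168 - 7198) + (6190 - 3172)/(3636 + 2830))/(12301 + U(28)))/(16843 + 48088) = (9816 + ((5168 - 7198) + (6190 - 3172)/(3636 + 2830))/(12301 + 28²))/(16843 + 48088) = (9816 + (-2030 + 3018/6466)/(12301 + 784))/64931 = (9816 + (-2030 + 3018*(1/6466))/13085)*(1/64931) = (9816 + (-2030 + 1509/3233)*(1/13085))*(1/64931) = (9816 - 6561481/3233*1/13085)*(1/64931) = (9816 - 6561481/42303805)*(1/64931) = (415247588399/42303805)*(1/64931) = 415247588399/2746828362455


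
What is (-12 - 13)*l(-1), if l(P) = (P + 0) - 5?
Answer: 150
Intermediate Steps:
l(P) = -5 + P (l(P) = P - 5 = -5 + P)
(-12 - 13)*l(-1) = (-12 - 13)*(-5 - 1) = -25*(-6) = 150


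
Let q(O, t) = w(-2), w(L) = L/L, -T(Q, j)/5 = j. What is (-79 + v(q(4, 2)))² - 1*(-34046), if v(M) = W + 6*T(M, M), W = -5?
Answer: 47042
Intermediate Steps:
T(Q, j) = -5*j
w(L) = 1
q(O, t) = 1
v(M) = -5 - 30*M (v(M) = -5 + 6*(-5*M) = -5 - 30*M)
(-79 + v(q(4, 2)))² - 1*(-34046) = (-79 + (-5 - 30*1))² - 1*(-34046) = (-79 + (-5 - 30))² + 34046 = (-79 - 35)² + 34046 = (-114)² + 34046 = 12996 + 34046 = 47042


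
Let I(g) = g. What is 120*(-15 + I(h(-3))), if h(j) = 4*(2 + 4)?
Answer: 1080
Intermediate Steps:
h(j) = 24 (h(j) = 4*6 = 24)
120*(-15 + I(h(-3))) = 120*(-15 + 24) = 120*9 = 1080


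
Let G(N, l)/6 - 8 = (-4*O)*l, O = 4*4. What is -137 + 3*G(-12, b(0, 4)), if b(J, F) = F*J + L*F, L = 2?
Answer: -9209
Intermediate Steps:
O = 16
b(J, F) = 2*F + F*J (b(J, F) = F*J + 2*F = 2*F + F*J)
G(N, l) = 48 - 384*l (G(N, l) = 48 + 6*((-4*16)*l) = 48 + 6*(-64*l) = 48 - 384*l)
-137 + 3*G(-12, b(0, 4)) = -137 + 3*(48 - 1536*(2 + 0)) = -137 + 3*(48 - 1536*2) = -137 + 3*(48 - 384*8) = -137 + 3*(48 - 3072) = -137 + 3*(-3024) = -137 - 9072 = -9209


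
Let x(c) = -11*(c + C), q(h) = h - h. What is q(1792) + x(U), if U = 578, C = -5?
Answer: -6303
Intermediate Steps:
q(h) = 0
x(c) = 55 - 11*c (x(c) = -11*(c - 5) = -11*(-5 + c) = 55 - 11*c)
q(1792) + x(U) = 0 + (55 - 11*578) = 0 + (55 - 6358) = 0 - 6303 = -6303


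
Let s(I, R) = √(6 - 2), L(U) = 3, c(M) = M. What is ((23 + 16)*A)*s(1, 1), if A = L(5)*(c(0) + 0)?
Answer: 0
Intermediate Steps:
A = 0 (A = 3*(0 + 0) = 3*0 = 0)
s(I, R) = 2 (s(I, R) = √4 = 2)
((23 + 16)*A)*s(1, 1) = ((23 + 16)*0)*2 = (39*0)*2 = 0*2 = 0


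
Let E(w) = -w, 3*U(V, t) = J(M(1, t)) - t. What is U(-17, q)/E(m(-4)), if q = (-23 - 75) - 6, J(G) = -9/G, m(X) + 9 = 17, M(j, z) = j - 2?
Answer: -113/24 ≈ -4.7083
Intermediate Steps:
M(j, z) = -2 + j
m(X) = 8 (m(X) = -9 + 17 = 8)
q = -104 (q = -98 - 6 = -104)
U(V, t) = 3 - t/3 (U(V, t) = (-9/(-2 + 1) - t)/3 = (-9/(-1) - t)/3 = (-9*(-1) - t)/3 = (9 - t)/3 = 3 - t/3)
U(-17, q)/E(m(-4)) = (3 - ⅓*(-104))/((-1*8)) = (3 + 104/3)/(-8) = (113/3)*(-⅛) = -113/24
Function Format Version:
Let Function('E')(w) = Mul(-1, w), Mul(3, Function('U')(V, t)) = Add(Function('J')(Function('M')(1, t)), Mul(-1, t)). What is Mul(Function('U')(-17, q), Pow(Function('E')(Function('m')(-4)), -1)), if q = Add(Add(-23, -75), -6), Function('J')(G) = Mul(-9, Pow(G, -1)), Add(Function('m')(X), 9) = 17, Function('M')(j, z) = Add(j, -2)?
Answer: Rational(-113, 24) ≈ -4.7083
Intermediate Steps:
Function('M')(j, z) = Add(-2, j)
Function('m')(X) = 8 (Function('m')(X) = Add(-9, 17) = 8)
q = -104 (q = Add(-98, -6) = -104)
Function('U')(V, t) = Add(3, Mul(Rational(-1, 3), t)) (Function('U')(V, t) = Mul(Rational(1, 3), Add(Mul(-9, Pow(Add(-2, 1), -1)), Mul(-1, t))) = Mul(Rational(1, 3), Add(Mul(-9, Pow(-1, -1)), Mul(-1, t))) = Mul(Rational(1, 3), Add(Mul(-9, -1), Mul(-1, t))) = Mul(Rational(1, 3), Add(9, Mul(-1, t))) = Add(3, Mul(Rational(-1, 3), t)))
Mul(Function('U')(-17, q), Pow(Function('E')(Function('m')(-4)), -1)) = Mul(Add(3, Mul(Rational(-1, 3), -104)), Pow(Mul(-1, 8), -1)) = Mul(Add(3, Rational(104, 3)), Pow(-8, -1)) = Mul(Rational(113, 3), Rational(-1, 8)) = Rational(-113, 24)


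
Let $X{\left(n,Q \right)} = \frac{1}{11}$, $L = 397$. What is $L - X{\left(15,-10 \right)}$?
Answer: $\frac{4366}{11} \approx 396.91$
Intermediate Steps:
$X{\left(n,Q \right)} = \frac{1}{11}$
$L - X{\left(15,-10 \right)} = 397 - \frac{1}{11} = \frac{4366}{11}$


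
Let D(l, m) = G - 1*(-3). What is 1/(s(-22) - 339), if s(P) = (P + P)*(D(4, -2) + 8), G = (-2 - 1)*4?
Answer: -1/295 ≈ -0.0033898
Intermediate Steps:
G = -12 (G = -3*4 = -12)
D(l, m) = -9 (D(l, m) = -12 - 1*(-3) = -12 + 3 = -9)
s(P) = -2*P (s(P) = (P + P)*(-9 + 8) = (2*P)*(-1) = -2*P)
1/(s(-22) - 339) = 1/(-2*(-22) - 339) = 1/(44 - 339) = 1/(-295) = -1/295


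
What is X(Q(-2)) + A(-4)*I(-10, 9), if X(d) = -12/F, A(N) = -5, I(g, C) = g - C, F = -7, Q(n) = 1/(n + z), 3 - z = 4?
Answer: 677/7 ≈ 96.714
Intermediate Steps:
z = -1 (z = 3 - 1*4 = 3 - 4 = -1)
Q(n) = 1/(-1 + n) (Q(n) = 1/(n - 1) = 1/(-1 + n))
X(d) = 12/7 (X(d) = -12/(-7) = -12*(-1/7) = 12/7)
X(Q(-2)) + A(-4)*I(-10, 9) = 12/7 - 5*(-10 - 1*9) = 12/7 - 5*(-10 - 9) = 12/7 - 5*(-19) = 12/7 + 95 = 677/7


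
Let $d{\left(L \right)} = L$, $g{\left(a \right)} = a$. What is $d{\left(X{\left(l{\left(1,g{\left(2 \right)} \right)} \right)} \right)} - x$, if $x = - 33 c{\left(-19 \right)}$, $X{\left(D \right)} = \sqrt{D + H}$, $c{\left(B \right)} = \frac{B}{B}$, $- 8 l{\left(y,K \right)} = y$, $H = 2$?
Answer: $33 + \frac{\sqrt{30}}{4} \approx 34.369$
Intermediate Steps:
$l{\left(y,K \right)} = - \frac{y}{8}$
$c{\left(B \right)} = 1$
$X{\left(D \right)} = \sqrt{2 + D}$ ($X{\left(D \right)} = \sqrt{D + 2} = \sqrt{2 + D}$)
$x = -33$ ($x = \left(-33\right) 1 = -33$)
$d{\left(X{\left(l{\left(1,g{\left(2 \right)} \right)} \right)} \right)} - x = \sqrt{2 - \frac{1}{8}} - -33 = \sqrt{2 - \frac{1}{8}} + 33 = \sqrt{\frac{15}{8}} + 33 = \frac{\sqrt{30}}{4} + 33 = 33 + \frac{\sqrt{30}}{4}$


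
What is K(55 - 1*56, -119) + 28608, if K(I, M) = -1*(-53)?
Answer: 28661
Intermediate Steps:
K(I, M) = 53
K(55 - 1*56, -119) + 28608 = 53 + 28608 = 28661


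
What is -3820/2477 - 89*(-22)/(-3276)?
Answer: -8682143/4057326 ≈ -2.1399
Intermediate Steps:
-3820/2477 - 89*(-22)/(-3276) = -3820*1/2477 + 1958*(-1/3276) = -3820/2477 - 979/1638 = -8682143/4057326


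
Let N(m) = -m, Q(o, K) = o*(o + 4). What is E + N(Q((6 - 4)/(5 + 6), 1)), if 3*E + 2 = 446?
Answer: 17816/121 ≈ 147.24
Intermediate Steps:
Q(o, K) = o*(4 + o)
E = 148 (E = -⅔ + (⅓)*446 = -⅔ + 446/3 = 148)
E + N(Q((6 - 4)/(5 + 6), 1)) = 148 - (6 - 4)/(5 + 6)*(4 + (6 - 4)/(5 + 6)) = 148 - 2/11*(4 + 2/11) = 148 - 2*(1/11)*(4 + 2*(1/11)) = 148 - 2*(4 + 2/11)/11 = 148 - 2*46/(11*11) = 148 - 1*92/121 = 148 - 92/121 = 17816/121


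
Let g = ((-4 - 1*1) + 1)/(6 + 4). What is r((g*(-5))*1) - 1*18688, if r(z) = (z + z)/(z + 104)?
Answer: -990462/53 ≈ -18688.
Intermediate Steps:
g = -⅖ (g = ((-4 - 1) + 1)/10 = (-5 + 1)*(⅒) = -4*⅒ = -⅖ ≈ -0.40000)
r(z) = 2*z/(104 + z) (r(z) = (2*z)/(104 + z) = 2*z/(104 + z))
r((g*(-5))*1) - 1*18688 = 2*(-⅖*(-5)*1)/(104 - ⅖*(-5)*1) - 1*18688 = 2*(2*1)/(104 + 2*1) - 18688 = 2*2/(104 + 2) - 18688 = 2*2/106 - 18688 = 2*2*(1/106) - 18688 = 2/53 - 18688 = -990462/53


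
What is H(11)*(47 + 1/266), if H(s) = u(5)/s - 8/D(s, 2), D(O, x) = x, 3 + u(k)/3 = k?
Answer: -12503/77 ≈ -162.38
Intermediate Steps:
u(k) = -9 + 3*k
H(s) = -4 + 6/s (H(s) = (-9 + 3*5)/s - 8/2 = (-9 + 15)/s - 8*½ = 6/s - 4 = -4 + 6/s)
H(11)*(47 + 1/266) = (-4 + 6/11)*(47 + 1/266) = (-4 + 6*(1/11))*(47 + 1/266) = (-4 + 6/11)*(12503/266) = -38/11*12503/266 = -12503/77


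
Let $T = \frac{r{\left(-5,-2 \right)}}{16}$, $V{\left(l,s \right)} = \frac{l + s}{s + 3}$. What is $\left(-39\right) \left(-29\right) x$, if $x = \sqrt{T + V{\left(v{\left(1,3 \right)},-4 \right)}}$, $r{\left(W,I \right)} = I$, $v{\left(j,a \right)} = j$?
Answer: $\frac{1131 \sqrt{46}}{4} \approx 1917.7$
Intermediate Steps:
$V{\left(l,s \right)} = \frac{l + s}{3 + s}$
$T = - \frac{1}{8}$ ($T = - \frac{2}{16} = \left(-2\right) \frac{1}{16} = - \frac{1}{8} \approx -0.125$)
$x = \frac{\sqrt{46}}{4}$ ($x = \sqrt{- \frac{1}{8} + \frac{1 - 4}{3 - 4}} = \sqrt{- \frac{1}{8} + \frac{1}{-1} \left(-3\right)} = \sqrt{- \frac{1}{8} - -3} = \sqrt{- \frac{1}{8} + 3} = \sqrt{\frac{23}{8}} = \frac{\sqrt{46}}{4} \approx 1.6956$)
$\left(-39\right) \left(-29\right) x = \left(-39\right) \left(-29\right) \frac{\sqrt{46}}{4} = 1131 \frac{\sqrt{46}}{4} = \frac{1131 \sqrt{46}}{4}$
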